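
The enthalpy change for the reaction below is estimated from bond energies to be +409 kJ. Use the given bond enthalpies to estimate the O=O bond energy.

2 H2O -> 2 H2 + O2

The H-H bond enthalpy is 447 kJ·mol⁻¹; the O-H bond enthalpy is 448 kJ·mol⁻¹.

D(O=O) ≈ 489 kJ/mol

Let D be the O=O bond energy.
Σ(broken) = 4×448 = 1792
Σ(formed) = 2×447 + 1×D = 894 + D
ΔH = Σ(broken) − Σ(formed) = (1792) − (894 + D) = +898 − D
Setting this equal to +409 kJ gives D = 489 kJ/mol.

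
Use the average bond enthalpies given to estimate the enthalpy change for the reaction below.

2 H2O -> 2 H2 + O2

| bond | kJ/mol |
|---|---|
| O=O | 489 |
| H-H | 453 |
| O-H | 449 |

Bonds broken (reactants):
  O-H: 4 × 449 = 1796
  Σ(broken) = 1796 kJ
Bonds formed (products):
  H-H: 2 × 453 = 906
  O=O: 1 × 489 = 489
  Σ(formed) = 1395 kJ
ΔH = Σ(broken) − Σ(formed) = 1796 − 1395 = +401 kJ

ΔH ≈ +401 kJ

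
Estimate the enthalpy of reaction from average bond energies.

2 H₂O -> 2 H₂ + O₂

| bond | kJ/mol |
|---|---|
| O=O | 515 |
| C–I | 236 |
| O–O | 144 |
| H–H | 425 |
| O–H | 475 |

Bonds broken (reactants):
  O–H: 4 × 475 = 1900
  Σ(broken) = 1900 kJ
Bonds formed (products):
  H–H: 2 × 425 = 850
  O=O: 1 × 515 = 515
  Σ(formed) = 1365 kJ
ΔH = Σ(broken) − Σ(formed) = 1900 − 1365 = +535 kJ

ΔH ≈ +535 kJ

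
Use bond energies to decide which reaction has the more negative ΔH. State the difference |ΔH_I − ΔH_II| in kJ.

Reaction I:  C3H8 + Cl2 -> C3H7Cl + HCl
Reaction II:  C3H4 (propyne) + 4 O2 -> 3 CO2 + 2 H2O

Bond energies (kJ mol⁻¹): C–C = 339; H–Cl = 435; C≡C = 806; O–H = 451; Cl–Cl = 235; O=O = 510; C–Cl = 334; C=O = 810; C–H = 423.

Reaction II, by 1676 kJ

Reaction I:
  Bonds broken (reactants):
    C–C: 2 × 339 = 678
    C–H: 8 × 423 = 3384
    Cl–Cl: 1 × 235 = 235
    Σ(broken) = 4297 kJ
  Bonds formed (products):
    C–C: 2 × 339 = 678
    C–Cl: 1 × 334 = 334
    C–H: 7 × 423 = 2961
    H–Cl: 1 × 435 = 435
    Σ(formed) = 4408 kJ
  ΔH_I = 4297 − 4408 = −111 kJ
Reaction II:
  Bonds broken (reactants):
    C≡C: 1 × 806 = 806
    C–C: 1 × 339 = 339
    C–H: 4 × 423 = 1692
    O=O: 4 × 510 = 2040
    Σ(broken) = 4877 kJ
  Bonds formed (products):
    C=O: 6 × 810 = 4860
    O–H: 4 × 451 = 1804
    Σ(formed) = 6664 kJ
  ΔH_II = 4877 − 6664 = −1787 kJ
ΔH_I − ΔH_II = +1676 kJ, so reaction II has the more negative ΔH; |ΔH_I − ΔH_II| = 1676 kJ.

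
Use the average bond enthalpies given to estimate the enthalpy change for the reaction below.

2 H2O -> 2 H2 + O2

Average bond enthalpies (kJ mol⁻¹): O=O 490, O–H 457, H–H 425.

ΔH ≈ +488 kJ

Bonds broken (reactants):
  O–H: 4 × 457 = 1828
  Σ(broken) = 1828 kJ
Bonds formed (products):
  H–H: 2 × 425 = 850
  O=O: 1 × 490 = 490
  Σ(formed) = 1340 kJ
ΔH = Σ(broken) − Σ(formed) = 1828 − 1340 = +488 kJ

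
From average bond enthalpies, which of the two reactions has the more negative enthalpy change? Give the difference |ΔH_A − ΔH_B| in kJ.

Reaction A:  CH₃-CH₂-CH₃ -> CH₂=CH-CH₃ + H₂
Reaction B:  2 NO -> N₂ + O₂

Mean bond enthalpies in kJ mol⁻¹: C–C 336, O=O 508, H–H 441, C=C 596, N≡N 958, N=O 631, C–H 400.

Reaction A:
  Bonds broken (reactants):
    C–C: 2 × 336 = 672
    C–H: 8 × 400 = 3200
    Σ(broken) = 3872 kJ
  Bonds formed (products):
    C–C: 1 × 336 = 336
    C–H: 6 × 400 = 2400
    C=C: 1 × 596 = 596
    H–H: 1 × 441 = 441
    Σ(formed) = 3773 kJ
  ΔH_A = 3872 − 3773 = +99 kJ
Reaction B:
  Bonds broken (reactants):
    N=O: 2 × 631 = 1262
    Σ(broken) = 1262 kJ
  Bonds formed (products):
    N≡N: 1 × 958 = 958
    O=O: 1 × 508 = 508
    Σ(formed) = 1466 kJ
  ΔH_B = 1262 − 1466 = −204 kJ
ΔH_A − ΔH_B = +303 kJ, so reaction B has the more negative ΔH; |ΔH_A − ΔH_B| = 303 kJ.

Reaction B, by 303 kJ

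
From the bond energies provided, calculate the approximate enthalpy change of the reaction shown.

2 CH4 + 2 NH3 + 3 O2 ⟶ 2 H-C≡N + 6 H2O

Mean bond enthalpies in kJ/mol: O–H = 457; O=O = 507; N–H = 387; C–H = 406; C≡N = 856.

ΔH ≈ −917 kJ

Bonds broken (reactants):
  C–H: 8 × 406 = 3248
  N–H: 6 × 387 = 2322
  O=O: 3 × 507 = 1521
  Σ(broken) = 7091 kJ
Bonds formed (products):
  C≡N: 2 × 856 = 1712
  C–H: 2 × 406 = 812
  O–H: 12 × 457 = 5484
  Σ(formed) = 8008 kJ
ΔH = Σ(broken) − Σ(formed) = 7091 − 8008 = −917 kJ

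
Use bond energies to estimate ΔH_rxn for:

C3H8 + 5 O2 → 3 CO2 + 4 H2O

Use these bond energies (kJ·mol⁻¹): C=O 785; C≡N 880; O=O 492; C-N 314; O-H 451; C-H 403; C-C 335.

Bonds broken (reactants):
  C-C: 2 × 335 = 670
  C-H: 8 × 403 = 3224
  O=O: 5 × 492 = 2460
  Σ(broken) = 6354 kJ
Bonds formed (products):
  C=O: 6 × 785 = 4710
  O-H: 8 × 451 = 3608
  Σ(formed) = 8318 kJ
ΔH = Σ(broken) − Σ(formed) = 6354 − 8318 = −1964 kJ

ΔH ≈ −1964 kJ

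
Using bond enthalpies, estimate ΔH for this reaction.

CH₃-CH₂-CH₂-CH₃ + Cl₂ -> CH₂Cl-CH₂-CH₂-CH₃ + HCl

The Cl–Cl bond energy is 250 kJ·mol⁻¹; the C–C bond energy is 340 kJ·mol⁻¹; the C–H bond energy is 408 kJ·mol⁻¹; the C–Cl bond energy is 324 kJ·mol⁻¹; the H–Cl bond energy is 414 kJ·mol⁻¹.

Bonds broken (reactants):
  C–C: 3 × 340 = 1020
  C–H: 10 × 408 = 4080
  Cl–Cl: 1 × 250 = 250
  Σ(broken) = 5350 kJ
Bonds formed (products):
  C–C: 3 × 340 = 1020
  C–Cl: 1 × 324 = 324
  C–H: 9 × 408 = 3672
  H–Cl: 1 × 414 = 414
  Σ(formed) = 5430 kJ
ΔH = Σ(broken) − Σ(formed) = 5350 − 5430 = −80 kJ

ΔH ≈ −80 kJ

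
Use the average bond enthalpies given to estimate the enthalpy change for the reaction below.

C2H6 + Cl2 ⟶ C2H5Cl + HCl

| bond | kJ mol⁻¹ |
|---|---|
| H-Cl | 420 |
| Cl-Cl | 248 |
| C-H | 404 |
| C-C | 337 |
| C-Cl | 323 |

ΔH ≈ −91 kJ

Bonds broken (reactants):
  C-C: 1 × 337 = 337
  C-H: 6 × 404 = 2424
  Cl-Cl: 1 × 248 = 248
  Σ(broken) = 3009 kJ
Bonds formed (products):
  C-C: 1 × 337 = 337
  C-Cl: 1 × 323 = 323
  C-H: 5 × 404 = 2020
  H-Cl: 1 × 420 = 420
  Σ(formed) = 3100 kJ
ΔH = Σ(broken) − Σ(formed) = 3009 − 3100 = −91 kJ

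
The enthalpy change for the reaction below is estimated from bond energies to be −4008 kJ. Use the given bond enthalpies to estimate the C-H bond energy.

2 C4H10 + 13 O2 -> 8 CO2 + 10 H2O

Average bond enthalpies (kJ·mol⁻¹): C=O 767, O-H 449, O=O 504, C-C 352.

D(C-H) ≈ 429 kJ/mol

Let D be the C-H bond energy.
Σ(broken) = 6×352 + 20×D + 13×504 = 8664 + 20D
Σ(formed) = 16×767 + 20×449 = 21252
ΔH = Σ(broken) − Σ(formed) = (8664 + 20D) − (21252) = −12588 + 20D
Setting this equal to −4008 kJ gives 20D = 8580, so D = 429 kJ/mol.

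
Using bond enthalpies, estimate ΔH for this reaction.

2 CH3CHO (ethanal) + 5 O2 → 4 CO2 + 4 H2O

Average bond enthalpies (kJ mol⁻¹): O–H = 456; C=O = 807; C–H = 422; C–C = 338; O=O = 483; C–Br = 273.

Bonds broken (reactants):
  C–C: 2 × 338 = 676
  C–H: 8 × 422 = 3376
  C=O: 2 × 807 = 1614
  O=O: 5 × 483 = 2415
  Σ(broken) = 8081 kJ
Bonds formed (products):
  C=O: 8 × 807 = 6456
  O–H: 8 × 456 = 3648
  Σ(formed) = 10104 kJ
ΔH = Σ(broken) − Σ(formed) = 8081 − 10104 = −2023 kJ

ΔH ≈ −2023 kJ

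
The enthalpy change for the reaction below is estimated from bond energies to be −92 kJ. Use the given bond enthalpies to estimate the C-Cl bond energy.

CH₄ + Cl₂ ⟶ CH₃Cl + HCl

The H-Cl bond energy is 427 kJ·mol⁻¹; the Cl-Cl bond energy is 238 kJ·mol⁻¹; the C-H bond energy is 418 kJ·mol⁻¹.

D(C-Cl) ≈ 321 kJ/mol

Let D be the C-Cl bond energy.
Σ(broken) = 4×418 + 1×238 = 1910
Σ(formed) = 1×D + 3×418 + 1×427 = 1681 + D
ΔH = Σ(broken) − Σ(formed) = (1910) − (1681 + D) = +229 − D
Setting this equal to −92 kJ gives D = 321 kJ/mol.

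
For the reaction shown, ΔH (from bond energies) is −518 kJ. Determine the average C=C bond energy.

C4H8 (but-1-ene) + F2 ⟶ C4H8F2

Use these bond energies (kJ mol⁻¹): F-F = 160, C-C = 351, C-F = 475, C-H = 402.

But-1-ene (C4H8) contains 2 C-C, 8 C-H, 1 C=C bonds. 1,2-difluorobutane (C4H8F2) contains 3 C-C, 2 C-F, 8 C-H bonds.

Let D be the C=C bond energy.
Σ(broken) = 2×351 + 8×402 + 1×D + 1×160 = 4078 + D
Σ(formed) = 3×351 + 2×475 + 8×402 = 5219
ΔH = Σ(broken) − Σ(formed) = (4078 + D) − (5219) = −1141 + D
Setting this equal to −518 kJ gives D = 623 kJ/mol.

D(C=C) ≈ 623 kJ/mol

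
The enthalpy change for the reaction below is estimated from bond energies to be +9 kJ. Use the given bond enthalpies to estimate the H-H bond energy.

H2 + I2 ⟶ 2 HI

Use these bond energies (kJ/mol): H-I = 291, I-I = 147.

Let D be the H-H bond energy.
Σ(broken) = 1×D + 1×147 = 147 + D
Σ(formed) = 2×291 = 582
ΔH = Σ(broken) − Σ(formed) = (147 + D) − (582) = −435 + D
Setting this equal to +9 kJ gives D = 444 kJ/mol.

D(H-H) ≈ 444 kJ/mol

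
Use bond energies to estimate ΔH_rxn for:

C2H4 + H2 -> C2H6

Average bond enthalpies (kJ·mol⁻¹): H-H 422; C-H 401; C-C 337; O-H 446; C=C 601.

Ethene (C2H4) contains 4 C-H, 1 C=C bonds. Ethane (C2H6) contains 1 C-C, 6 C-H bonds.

Bonds broken (reactants):
  C-H: 4 × 401 = 1604
  C=C: 1 × 601 = 601
  H-H: 1 × 422 = 422
  Σ(broken) = 2627 kJ
Bonds formed (products):
  C-C: 1 × 337 = 337
  C-H: 6 × 401 = 2406
  Σ(formed) = 2743 kJ
ΔH = Σ(broken) − Σ(formed) = 2627 − 2743 = −116 kJ

ΔH ≈ −116 kJ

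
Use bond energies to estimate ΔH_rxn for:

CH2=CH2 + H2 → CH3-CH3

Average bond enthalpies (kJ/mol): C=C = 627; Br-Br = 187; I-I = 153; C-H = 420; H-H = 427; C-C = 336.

ΔH ≈ −122 kJ

Bonds broken (reactants):
  C-H: 4 × 420 = 1680
  C=C: 1 × 627 = 627
  H-H: 1 × 427 = 427
  Σ(broken) = 2734 kJ
Bonds formed (products):
  C-C: 1 × 336 = 336
  C-H: 6 × 420 = 2520
  Σ(formed) = 2856 kJ
ΔH = Σ(broken) − Σ(formed) = 2734 − 2856 = −122 kJ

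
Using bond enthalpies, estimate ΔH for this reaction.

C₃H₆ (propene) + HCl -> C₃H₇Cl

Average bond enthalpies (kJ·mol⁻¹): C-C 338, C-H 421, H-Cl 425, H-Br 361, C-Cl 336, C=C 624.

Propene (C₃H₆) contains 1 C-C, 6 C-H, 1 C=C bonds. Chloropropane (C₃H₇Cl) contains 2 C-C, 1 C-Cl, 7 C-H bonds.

ΔH ≈ −46 kJ

Bonds broken (reactants):
  C-C: 1 × 338 = 338
  C-H: 6 × 421 = 2526
  C=C: 1 × 624 = 624
  H-Cl: 1 × 425 = 425
  Σ(broken) = 3913 kJ
Bonds formed (products):
  C-C: 2 × 338 = 676
  C-Cl: 1 × 336 = 336
  C-H: 7 × 421 = 2947
  Σ(formed) = 3959 kJ
ΔH = Σ(broken) − Σ(formed) = 3913 − 3959 = −46 kJ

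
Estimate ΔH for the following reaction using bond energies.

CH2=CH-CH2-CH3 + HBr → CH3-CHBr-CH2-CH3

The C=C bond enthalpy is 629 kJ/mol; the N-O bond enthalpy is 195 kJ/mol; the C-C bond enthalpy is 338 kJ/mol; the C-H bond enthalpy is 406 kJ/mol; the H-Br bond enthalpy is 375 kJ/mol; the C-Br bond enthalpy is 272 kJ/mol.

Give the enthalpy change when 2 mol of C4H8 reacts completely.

Bonds broken (reactants):
  C-C: 2 × 338 = 676
  C-H: 8 × 406 = 3248
  C=C: 1 × 629 = 629
  H-Br: 1 × 375 = 375
  Σ(broken) = 4928 kJ
Bonds formed (products):
  C-Br: 1 × 272 = 272
  C-C: 3 × 338 = 1014
  C-H: 9 × 406 = 3654
  Σ(formed) = 4940 kJ
ΔH = Σ(broken) − Σ(formed) = 4928 − 4940 = −12 kJ
For 2× the reaction as written: 2 × (−12) = −24 kJ

ΔH = −24 kJ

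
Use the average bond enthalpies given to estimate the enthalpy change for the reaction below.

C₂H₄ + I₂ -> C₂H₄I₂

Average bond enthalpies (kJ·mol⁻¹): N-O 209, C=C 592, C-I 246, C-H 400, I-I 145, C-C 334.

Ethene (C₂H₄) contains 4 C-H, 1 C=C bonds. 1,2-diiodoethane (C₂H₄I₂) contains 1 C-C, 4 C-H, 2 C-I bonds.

ΔH ≈ −89 kJ

Bonds broken (reactants):
  C-H: 4 × 400 = 1600
  C=C: 1 × 592 = 592
  I-I: 1 × 145 = 145
  Σ(broken) = 2337 kJ
Bonds formed (products):
  C-C: 1 × 334 = 334
  C-H: 4 × 400 = 1600
  C-I: 2 × 246 = 492
  Σ(formed) = 2426 kJ
ΔH = Σ(broken) − Σ(formed) = 2337 − 2426 = −89 kJ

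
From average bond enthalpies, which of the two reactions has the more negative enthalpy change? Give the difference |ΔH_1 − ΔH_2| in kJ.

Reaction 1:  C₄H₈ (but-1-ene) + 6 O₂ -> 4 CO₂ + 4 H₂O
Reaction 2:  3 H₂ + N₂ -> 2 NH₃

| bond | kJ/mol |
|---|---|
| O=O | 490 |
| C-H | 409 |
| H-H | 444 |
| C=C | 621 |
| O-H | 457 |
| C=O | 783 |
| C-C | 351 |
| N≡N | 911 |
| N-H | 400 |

Reaction 1, by 2228 kJ

Reaction 1:
  Bonds broken (reactants):
    C-C: 2 × 351 = 702
    C-H: 8 × 409 = 3272
    C=C: 1 × 621 = 621
    O=O: 6 × 490 = 2940
    Σ(broken) = 7535 kJ
  Bonds formed (products):
    C=O: 8 × 783 = 6264
    O-H: 8 × 457 = 3656
    Σ(formed) = 9920 kJ
  ΔH_1 = 7535 − 9920 = −2385 kJ
Reaction 2:
  Bonds broken (reactants):
    H-H: 3 × 444 = 1332
    N≡N: 1 × 911 = 911
    Σ(broken) = 2243 kJ
  Bonds formed (products):
    N-H: 6 × 400 = 2400
    Σ(formed) = 2400 kJ
  ΔH_2 = 2243 − 2400 = −157 kJ
ΔH_1 − ΔH_2 = −2228 kJ, so reaction 1 has the more negative ΔH; |ΔH_1 − ΔH_2| = 2228 kJ.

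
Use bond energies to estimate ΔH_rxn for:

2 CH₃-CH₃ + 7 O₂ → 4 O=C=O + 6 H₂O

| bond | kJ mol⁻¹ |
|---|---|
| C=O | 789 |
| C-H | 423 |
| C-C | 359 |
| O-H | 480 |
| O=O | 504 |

Bonds broken (reactants):
  C-C: 2 × 359 = 718
  C-H: 12 × 423 = 5076
  O=O: 7 × 504 = 3528
  Σ(broken) = 9322 kJ
Bonds formed (products):
  C=O: 8 × 789 = 6312
  O-H: 12 × 480 = 5760
  Σ(formed) = 12072 kJ
ΔH = Σ(broken) − Σ(formed) = 9322 − 12072 = −2750 kJ

ΔH ≈ −2750 kJ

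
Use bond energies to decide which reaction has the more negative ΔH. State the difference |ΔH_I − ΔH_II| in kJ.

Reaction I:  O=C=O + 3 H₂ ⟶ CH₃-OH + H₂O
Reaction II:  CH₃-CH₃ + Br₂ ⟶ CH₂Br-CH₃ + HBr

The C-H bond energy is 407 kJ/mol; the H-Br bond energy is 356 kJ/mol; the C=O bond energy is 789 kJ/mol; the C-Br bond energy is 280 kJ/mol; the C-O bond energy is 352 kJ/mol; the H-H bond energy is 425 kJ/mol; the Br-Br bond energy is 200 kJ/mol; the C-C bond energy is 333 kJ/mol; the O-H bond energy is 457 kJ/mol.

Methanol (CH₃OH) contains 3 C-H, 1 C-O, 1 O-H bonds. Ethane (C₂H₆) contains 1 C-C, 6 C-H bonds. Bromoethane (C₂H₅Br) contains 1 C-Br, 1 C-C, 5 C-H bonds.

Reaction I, by 62 kJ

Reaction I:
  Bonds broken (reactants):
    C=O: 2 × 789 = 1578
    H-H: 3 × 425 = 1275
    Σ(broken) = 2853 kJ
  Bonds formed (products):
    C-H: 3 × 407 = 1221
    C-O: 1 × 352 = 352
    O-H: 3 × 457 = 1371
    Σ(formed) = 2944 kJ
  ΔH_I = 2853 − 2944 = −91 kJ
Reaction II:
  Bonds broken (reactants):
    Br-Br: 1 × 200 = 200
    C-C: 1 × 333 = 333
    C-H: 6 × 407 = 2442
    Σ(broken) = 2975 kJ
  Bonds formed (products):
    C-Br: 1 × 280 = 280
    C-C: 1 × 333 = 333
    C-H: 5 × 407 = 2035
    H-Br: 1 × 356 = 356
    Σ(formed) = 3004 kJ
  ΔH_II = 2975 − 3004 = −29 kJ
ΔH_I − ΔH_II = −62 kJ, so reaction I has the more negative ΔH; |ΔH_I − ΔH_II| = 62 kJ.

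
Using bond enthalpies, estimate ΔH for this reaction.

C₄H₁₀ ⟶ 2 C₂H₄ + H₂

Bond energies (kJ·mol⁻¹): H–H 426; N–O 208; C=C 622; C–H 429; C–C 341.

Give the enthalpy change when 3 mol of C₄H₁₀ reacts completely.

ΔH = +633 kJ

Bonds broken (reactants):
  C–C: 3 × 341 = 1023
  C–H: 10 × 429 = 4290
  Σ(broken) = 5313 kJ
Bonds formed (products):
  C–H: 8 × 429 = 3432
  C=C: 2 × 622 = 1244
  H–H: 1 × 426 = 426
  Σ(formed) = 5102 kJ
ΔH = Σ(broken) − Σ(formed) = 5313 − 5102 = +211 kJ
For 3× the reaction as written: 3 × (+211) = +633 kJ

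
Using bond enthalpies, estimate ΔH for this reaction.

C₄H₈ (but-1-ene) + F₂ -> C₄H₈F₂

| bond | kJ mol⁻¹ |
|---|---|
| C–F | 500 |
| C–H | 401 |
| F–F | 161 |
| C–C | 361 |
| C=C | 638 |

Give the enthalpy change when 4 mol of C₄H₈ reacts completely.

Bonds broken (reactants):
  C–C: 2 × 361 = 722
  C–H: 8 × 401 = 3208
  C=C: 1 × 638 = 638
  F–F: 1 × 161 = 161
  Σ(broken) = 4729 kJ
Bonds formed (products):
  C–C: 3 × 361 = 1083
  C–F: 2 × 500 = 1000
  C–H: 8 × 401 = 3208
  Σ(formed) = 5291 kJ
ΔH = Σ(broken) − Σ(formed) = 4729 − 5291 = −562 kJ
For 4× the reaction as written: 4 × (−562) = −2248 kJ

ΔH = −2248 kJ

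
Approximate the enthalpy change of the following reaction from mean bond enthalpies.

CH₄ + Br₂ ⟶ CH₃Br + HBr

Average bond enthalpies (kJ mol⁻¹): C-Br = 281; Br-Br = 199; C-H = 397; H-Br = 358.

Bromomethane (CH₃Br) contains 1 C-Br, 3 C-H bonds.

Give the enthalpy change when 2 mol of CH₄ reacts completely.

ΔH = −86 kJ

Bonds broken (reactants):
  Br-Br: 1 × 199 = 199
  C-H: 4 × 397 = 1588
  Σ(broken) = 1787 kJ
Bonds formed (products):
  C-Br: 1 × 281 = 281
  C-H: 3 × 397 = 1191
  H-Br: 1 × 358 = 358
  Σ(formed) = 1830 kJ
ΔH = Σ(broken) − Σ(formed) = 1787 − 1830 = −43 kJ
For 2× the reaction as written: 2 × (−43) = −86 kJ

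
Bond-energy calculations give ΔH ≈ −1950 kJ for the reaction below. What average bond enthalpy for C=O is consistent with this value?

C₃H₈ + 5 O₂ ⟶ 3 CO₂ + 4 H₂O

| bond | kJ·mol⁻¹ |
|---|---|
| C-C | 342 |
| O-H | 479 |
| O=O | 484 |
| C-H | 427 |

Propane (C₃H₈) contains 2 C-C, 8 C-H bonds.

Let D be the C=O bond energy.
Σ(broken) = 2×342 + 8×427 + 5×484 = 6520
Σ(formed) = 6×D + 8×479 = 3832 + 6D
ΔH = Σ(broken) − Σ(formed) = (6520) − (3832 + 6D) = +2688 − 6D
Setting this equal to −1950 kJ gives 6D = 4638, so D = 773 kJ/mol.

D(C=O) ≈ 773 kJ/mol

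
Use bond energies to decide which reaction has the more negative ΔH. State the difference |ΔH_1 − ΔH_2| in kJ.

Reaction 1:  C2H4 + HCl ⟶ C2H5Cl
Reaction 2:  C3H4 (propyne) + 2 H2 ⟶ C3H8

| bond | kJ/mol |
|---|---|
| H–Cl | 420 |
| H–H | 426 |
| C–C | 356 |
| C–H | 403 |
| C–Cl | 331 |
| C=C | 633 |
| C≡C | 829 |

Reaction 1:
  Bonds broken (reactants):
    C–H: 4 × 403 = 1612
    C=C: 1 × 633 = 633
    H–Cl: 1 × 420 = 420
    Σ(broken) = 2665 kJ
  Bonds formed (products):
    C–C: 1 × 356 = 356
    C–Cl: 1 × 331 = 331
    C–H: 5 × 403 = 2015
    Σ(formed) = 2702 kJ
  ΔH_1 = 2665 − 2702 = −37 kJ
Reaction 2:
  Bonds broken (reactants):
    C≡C: 1 × 829 = 829
    C–C: 1 × 356 = 356
    C–H: 4 × 403 = 1612
    H–H: 2 × 426 = 852
    Σ(broken) = 3649 kJ
  Bonds formed (products):
    C–C: 2 × 356 = 712
    C–H: 8 × 403 = 3224
    Σ(formed) = 3936 kJ
  ΔH_2 = 3649 − 3936 = −287 kJ
ΔH_1 − ΔH_2 = +250 kJ, so reaction 2 has the more negative ΔH; |ΔH_1 − ΔH_2| = 250 kJ.

Reaction 2, by 250 kJ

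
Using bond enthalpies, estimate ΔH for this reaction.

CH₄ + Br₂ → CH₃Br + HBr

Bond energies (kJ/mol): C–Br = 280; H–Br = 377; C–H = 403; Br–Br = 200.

Bonds broken (reactants):
  Br–Br: 1 × 200 = 200
  C–H: 4 × 403 = 1612
  Σ(broken) = 1812 kJ
Bonds formed (products):
  C–Br: 1 × 280 = 280
  C–H: 3 × 403 = 1209
  H–Br: 1 × 377 = 377
  Σ(formed) = 1866 kJ
ΔH = Σ(broken) − Σ(formed) = 1812 − 1866 = −54 kJ

ΔH ≈ −54 kJ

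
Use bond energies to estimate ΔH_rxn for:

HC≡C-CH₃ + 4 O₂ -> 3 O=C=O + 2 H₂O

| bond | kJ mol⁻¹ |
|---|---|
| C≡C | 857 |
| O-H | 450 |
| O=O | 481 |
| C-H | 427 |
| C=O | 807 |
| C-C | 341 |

ΔH ≈ −1812 kJ

Bonds broken (reactants):
  C≡C: 1 × 857 = 857
  C-C: 1 × 341 = 341
  C-H: 4 × 427 = 1708
  O=O: 4 × 481 = 1924
  Σ(broken) = 4830 kJ
Bonds formed (products):
  C=O: 6 × 807 = 4842
  O-H: 4 × 450 = 1800
  Σ(formed) = 6642 kJ
ΔH = Σ(broken) − Σ(formed) = 4830 − 6642 = −1812 kJ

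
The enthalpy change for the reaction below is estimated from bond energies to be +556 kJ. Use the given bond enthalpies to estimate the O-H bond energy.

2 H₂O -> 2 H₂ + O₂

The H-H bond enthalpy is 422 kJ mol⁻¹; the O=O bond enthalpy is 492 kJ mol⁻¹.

Let D be the O-H bond energy.
Σ(broken) = 4×D = 4D
Σ(formed) = 2×422 + 1×492 = 1336
ΔH = Σ(broken) − Σ(formed) = (4D) − (1336) = −1336 + 4D
Setting this equal to +556 kJ gives 4D = 1892, so D = 473 kJ/mol.

D(O-H) ≈ 473 kJ/mol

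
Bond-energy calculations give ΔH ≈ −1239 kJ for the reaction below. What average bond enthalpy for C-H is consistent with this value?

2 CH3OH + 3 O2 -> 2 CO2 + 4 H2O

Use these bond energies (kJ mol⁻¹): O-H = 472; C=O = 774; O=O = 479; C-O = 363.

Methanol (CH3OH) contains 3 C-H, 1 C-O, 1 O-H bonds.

D(C-H) ≈ 421 kJ/mol

Let D be the C-H bond energy.
Σ(broken) = 6×D + 2×363 + 2×472 + 3×479 = 3107 + 6D
Σ(formed) = 4×774 + 8×472 = 6872
ΔH = Σ(broken) − Σ(formed) = (3107 + 6D) − (6872) = −3765 + 6D
Setting this equal to −1239 kJ gives 6D = 2526, so D = 421 kJ/mol.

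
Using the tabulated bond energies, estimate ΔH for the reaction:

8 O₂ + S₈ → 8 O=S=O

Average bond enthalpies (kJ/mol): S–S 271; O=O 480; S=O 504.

Bonds broken (reactants):
  O=O: 8 × 480 = 3840
  S–S: 8 × 271 = 2168
  Σ(broken) = 6008 kJ
Bonds formed (products):
  S=O: 16 × 504 = 8064
  Σ(formed) = 8064 kJ
ΔH = Σ(broken) − Σ(formed) = 6008 − 8064 = −2056 kJ

ΔH ≈ −2056 kJ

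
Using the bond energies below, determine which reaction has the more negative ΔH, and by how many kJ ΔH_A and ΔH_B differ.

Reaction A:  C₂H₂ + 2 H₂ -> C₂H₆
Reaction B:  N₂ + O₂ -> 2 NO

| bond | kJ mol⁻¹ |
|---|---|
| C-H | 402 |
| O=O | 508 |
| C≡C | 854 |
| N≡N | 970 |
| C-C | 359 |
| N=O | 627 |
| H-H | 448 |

Reaction A, by 441 kJ

Reaction A:
  Bonds broken (reactants):
    C≡C: 1 × 854 = 854
    C-H: 2 × 402 = 804
    H-H: 2 × 448 = 896
    Σ(broken) = 2554 kJ
  Bonds formed (products):
    C-C: 1 × 359 = 359
    C-H: 6 × 402 = 2412
    Σ(formed) = 2771 kJ
  ΔH_A = 2554 − 2771 = −217 kJ
Reaction B:
  Bonds broken (reactants):
    N≡N: 1 × 970 = 970
    O=O: 1 × 508 = 508
    Σ(broken) = 1478 kJ
  Bonds formed (products):
    N=O: 2 × 627 = 1254
    Σ(formed) = 1254 kJ
  ΔH_B = 1478 − 1254 = +224 kJ
ΔH_A − ΔH_B = −441 kJ, so reaction A has the more negative ΔH; |ΔH_A − ΔH_B| = 441 kJ.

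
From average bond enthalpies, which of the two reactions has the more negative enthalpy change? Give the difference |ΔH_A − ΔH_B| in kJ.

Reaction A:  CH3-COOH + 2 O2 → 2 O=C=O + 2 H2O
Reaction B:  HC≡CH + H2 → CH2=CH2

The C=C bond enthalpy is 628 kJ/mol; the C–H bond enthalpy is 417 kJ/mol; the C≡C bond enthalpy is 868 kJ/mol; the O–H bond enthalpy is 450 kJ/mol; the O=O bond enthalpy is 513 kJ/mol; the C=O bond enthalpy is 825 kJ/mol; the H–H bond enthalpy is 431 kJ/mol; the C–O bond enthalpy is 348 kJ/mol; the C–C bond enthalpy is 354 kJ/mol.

Reaction A:
  Bonds broken (reactants):
    C–C: 1 × 354 = 354
    C–H: 3 × 417 = 1251
    C–O: 1 × 348 = 348
    C=O: 1 × 825 = 825
    O–H: 1 × 450 = 450
    O=O: 2 × 513 = 1026
    Σ(broken) = 4254 kJ
  Bonds formed (products):
    C=O: 4 × 825 = 3300
    O–H: 4 × 450 = 1800
    Σ(formed) = 5100 kJ
  ΔH_A = 4254 − 5100 = −846 kJ
Reaction B:
  Bonds broken (reactants):
    C≡C: 1 × 868 = 868
    C–H: 2 × 417 = 834
    H–H: 1 × 431 = 431
    Σ(broken) = 2133 kJ
  Bonds formed (products):
    C–H: 4 × 417 = 1668
    C=C: 1 × 628 = 628
    Σ(formed) = 2296 kJ
  ΔH_B = 2133 − 2296 = −163 kJ
ΔH_A − ΔH_B = −683 kJ, so reaction A has the more negative ΔH; |ΔH_A − ΔH_B| = 683 kJ.

Reaction A, by 683 kJ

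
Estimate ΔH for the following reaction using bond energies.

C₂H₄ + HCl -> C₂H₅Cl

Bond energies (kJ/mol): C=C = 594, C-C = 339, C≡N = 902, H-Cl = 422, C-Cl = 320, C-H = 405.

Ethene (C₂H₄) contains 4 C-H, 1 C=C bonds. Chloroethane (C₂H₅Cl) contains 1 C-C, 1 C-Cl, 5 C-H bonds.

Bonds broken (reactants):
  C-H: 4 × 405 = 1620
  C=C: 1 × 594 = 594
  H-Cl: 1 × 422 = 422
  Σ(broken) = 2636 kJ
Bonds formed (products):
  C-C: 1 × 339 = 339
  C-Cl: 1 × 320 = 320
  C-H: 5 × 405 = 2025
  Σ(formed) = 2684 kJ
ΔH = Σ(broken) − Σ(formed) = 2636 − 2684 = −48 kJ

ΔH ≈ −48 kJ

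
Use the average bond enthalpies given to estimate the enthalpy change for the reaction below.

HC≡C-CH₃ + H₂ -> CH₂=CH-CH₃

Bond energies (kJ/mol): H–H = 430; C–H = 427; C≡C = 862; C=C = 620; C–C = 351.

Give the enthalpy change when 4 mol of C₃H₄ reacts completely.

ΔH = −728 kJ

Bonds broken (reactants):
  C≡C: 1 × 862 = 862
  C–C: 1 × 351 = 351
  C–H: 4 × 427 = 1708
  H–H: 1 × 430 = 430
  Σ(broken) = 3351 kJ
Bonds formed (products):
  C–C: 1 × 351 = 351
  C–H: 6 × 427 = 2562
  C=C: 1 × 620 = 620
  Σ(formed) = 3533 kJ
ΔH = Σ(broken) − Σ(formed) = 3351 − 3533 = −182 kJ
For 4× the reaction as written: 4 × (−182) = −728 kJ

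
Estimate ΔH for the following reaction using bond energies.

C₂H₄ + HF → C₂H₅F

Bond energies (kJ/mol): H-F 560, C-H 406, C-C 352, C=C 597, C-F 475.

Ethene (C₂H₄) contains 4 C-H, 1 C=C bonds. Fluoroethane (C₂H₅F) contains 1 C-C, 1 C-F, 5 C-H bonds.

Bonds broken (reactants):
  C-H: 4 × 406 = 1624
  C=C: 1 × 597 = 597
  H-F: 1 × 560 = 560
  Σ(broken) = 2781 kJ
Bonds formed (products):
  C-C: 1 × 352 = 352
  C-F: 1 × 475 = 475
  C-H: 5 × 406 = 2030
  Σ(formed) = 2857 kJ
ΔH = Σ(broken) − Σ(formed) = 2781 − 2857 = −76 kJ

ΔH ≈ −76 kJ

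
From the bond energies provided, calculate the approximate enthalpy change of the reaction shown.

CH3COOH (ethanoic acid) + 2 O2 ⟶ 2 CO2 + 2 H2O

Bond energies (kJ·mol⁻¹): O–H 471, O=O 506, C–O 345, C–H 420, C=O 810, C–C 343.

ΔH ≈ −883 kJ

Bonds broken (reactants):
  C–C: 1 × 343 = 343
  C–H: 3 × 420 = 1260
  C–O: 1 × 345 = 345
  C=O: 1 × 810 = 810
  O–H: 1 × 471 = 471
  O=O: 2 × 506 = 1012
  Σ(broken) = 4241 kJ
Bonds formed (products):
  C=O: 4 × 810 = 3240
  O–H: 4 × 471 = 1884
  Σ(formed) = 5124 kJ
ΔH = Σ(broken) − Σ(formed) = 4241 − 5124 = −883 kJ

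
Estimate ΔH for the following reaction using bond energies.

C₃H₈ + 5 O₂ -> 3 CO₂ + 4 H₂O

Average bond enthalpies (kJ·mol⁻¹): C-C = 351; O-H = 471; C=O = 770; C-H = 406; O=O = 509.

Bonds broken (reactants):
  C-C: 2 × 351 = 702
  C-H: 8 × 406 = 3248
  O=O: 5 × 509 = 2545
  Σ(broken) = 6495 kJ
Bonds formed (products):
  C=O: 6 × 770 = 4620
  O-H: 8 × 471 = 3768
  Σ(formed) = 8388 kJ
ΔH = Σ(broken) − Σ(formed) = 6495 − 8388 = −1893 kJ

ΔH ≈ −1893 kJ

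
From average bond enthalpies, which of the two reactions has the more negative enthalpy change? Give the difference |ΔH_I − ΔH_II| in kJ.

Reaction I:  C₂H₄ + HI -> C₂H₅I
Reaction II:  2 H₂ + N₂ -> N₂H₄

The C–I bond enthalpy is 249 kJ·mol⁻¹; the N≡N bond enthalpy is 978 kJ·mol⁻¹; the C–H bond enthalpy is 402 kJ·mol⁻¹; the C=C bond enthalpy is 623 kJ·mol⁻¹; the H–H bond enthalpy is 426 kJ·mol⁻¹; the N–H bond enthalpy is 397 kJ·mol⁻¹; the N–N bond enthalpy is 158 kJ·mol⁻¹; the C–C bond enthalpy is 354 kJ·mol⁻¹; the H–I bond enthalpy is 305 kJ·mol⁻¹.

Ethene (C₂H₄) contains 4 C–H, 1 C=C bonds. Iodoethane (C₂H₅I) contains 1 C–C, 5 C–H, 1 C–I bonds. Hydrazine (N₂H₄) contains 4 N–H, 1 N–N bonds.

Reaction I:
  Bonds broken (reactants):
    C–H: 4 × 402 = 1608
    C=C: 1 × 623 = 623
    H–I: 1 × 305 = 305
    Σ(broken) = 2536 kJ
  Bonds formed (products):
    C–C: 1 × 354 = 354
    C–H: 5 × 402 = 2010
    C–I: 1 × 249 = 249
    Σ(formed) = 2613 kJ
  ΔH_I = 2536 − 2613 = −77 kJ
Reaction II:
  Bonds broken (reactants):
    H–H: 2 × 426 = 852
    N≡N: 1 × 978 = 978
    Σ(broken) = 1830 kJ
  Bonds formed (products):
    N–H: 4 × 397 = 1588
    N–N: 1 × 158 = 158
    Σ(formed) = 1746 kJ
  ΔH_II = 1830 − 1746 = +84 kJ
ΔH_I − ΔH_II = −161 kJ, so reaction I has the more negative ΔH; |ΔH_I − ΔH_II| = 161 kJ.

Reaction I, by 161 kJ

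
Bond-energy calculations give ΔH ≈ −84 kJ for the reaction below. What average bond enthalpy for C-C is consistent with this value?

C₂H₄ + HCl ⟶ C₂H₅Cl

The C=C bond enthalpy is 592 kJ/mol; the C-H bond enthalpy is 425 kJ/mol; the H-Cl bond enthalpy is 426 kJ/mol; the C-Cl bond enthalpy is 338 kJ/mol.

Let D be the C-C bond energy.
Σ(broken) = 4×425 + 1×592 + 1×426 = 2718
Σ(formed) = 1×D + 1×338 + 5×425 = 2463 + D
ΔH = Σ(broken) − Σ(formed) = (2718) − (2463 + D) = +255 − D
Setting this equal to −84 kJ gives D = 339 kJ/mol.

D(C-C) ≈ 339 kJ/mol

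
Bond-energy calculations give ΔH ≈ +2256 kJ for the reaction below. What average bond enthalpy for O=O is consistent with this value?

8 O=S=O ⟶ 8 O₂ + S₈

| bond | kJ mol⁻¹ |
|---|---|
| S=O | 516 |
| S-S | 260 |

Let D be the O=O bond energy.
Σ(broken) = 16×516 = 8256
Σ(formed) = 8×D + 8×260 = 2080 + 8D
ΔH = Σ(broken) − Σ(formed) = (8256) − (2080 + 8D) = +6176 − 8D
Setting this equal to +2256 kJ gives 8D = 3920, so D = 490 kJ/mol.

D(O=O) ≈ 490 kJ/mol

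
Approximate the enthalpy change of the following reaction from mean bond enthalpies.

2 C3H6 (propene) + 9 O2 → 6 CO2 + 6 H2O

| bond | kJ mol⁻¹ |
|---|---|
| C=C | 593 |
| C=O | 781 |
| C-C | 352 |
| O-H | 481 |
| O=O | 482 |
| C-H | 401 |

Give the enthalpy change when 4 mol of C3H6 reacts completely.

ΔH = −8208 kJ

Bonds broken (reactants):
  C-C: 2 × 352 = 704
  C-H: 12 × 401 = 4812
  C=C: 2 × 593 = 1186
  O=O: 9 × 482 = 4338
  Σ(broken) = 11040 kJ
Bonds formed (products):
  C=O: 12 × 781 = 9372
  O-H: 12 × 481 = 5772
  Σ(formed) = 15144 kJ
ΔH = Σ(broken) − Σ(formed) = 11040 − 15144 = −4104 kJ
For 2× the reaction as written: 2 × (−4104) = −8208 kJ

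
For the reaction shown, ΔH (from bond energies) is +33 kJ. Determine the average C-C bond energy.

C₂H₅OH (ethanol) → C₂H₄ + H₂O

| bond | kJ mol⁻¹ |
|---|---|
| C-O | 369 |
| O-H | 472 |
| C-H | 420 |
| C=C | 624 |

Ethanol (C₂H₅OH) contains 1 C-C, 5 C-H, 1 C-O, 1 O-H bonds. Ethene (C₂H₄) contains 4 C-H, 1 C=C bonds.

Let D be the C-C bond energy.
Σ(broken) = 1×D + 5×420 + 1×369 + 1×472 = 2941 + D
Σ(formed) = 4×420 + 1×624 + 2×472 = 3248
ΔH = Σ(broken) − Σ(formed) = (2941 + D) − (3248) = −307 + D
Setting this equal to +33 kJ gives D = 340 kJ/mol.

D(C-C) ≈ 340 kJ/mol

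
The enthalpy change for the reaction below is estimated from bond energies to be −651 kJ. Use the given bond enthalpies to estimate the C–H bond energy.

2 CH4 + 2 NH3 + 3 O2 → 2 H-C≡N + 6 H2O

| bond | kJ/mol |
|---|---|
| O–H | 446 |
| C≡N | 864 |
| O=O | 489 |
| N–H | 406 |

D(C–H) ≈ 421 kJ/mol

Let D be the C–H bond energy.
Σ(broken) = 8×D + 6×406 + 3×489 = 3903 + 8D
Σ(formed) = 2×864 + 2×D + 12×446 = 7080 + 2D
ΔH = Σ(broken) − Σ(formed) = (3903 + 8D) − (7080 + 2D) = −3177 + 6D
Setting this equal to −651 kJ gives 6D = 2526, so D = 421 kJ/mol.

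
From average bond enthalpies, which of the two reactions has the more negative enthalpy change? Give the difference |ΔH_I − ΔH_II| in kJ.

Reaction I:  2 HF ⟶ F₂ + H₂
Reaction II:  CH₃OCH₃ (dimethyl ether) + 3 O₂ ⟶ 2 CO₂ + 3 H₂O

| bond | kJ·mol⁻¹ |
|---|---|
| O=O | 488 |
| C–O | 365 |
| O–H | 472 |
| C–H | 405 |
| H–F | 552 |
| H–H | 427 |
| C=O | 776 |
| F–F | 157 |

Reaction I:
  Bonds broken (reactants):
    H–F: 2 × 552 = 1104
    Σ(broken) = 1104 kJ
  Bonds formed (products):
    F–F: 1 × 157 = 157
    H–H: 1 × 427 = 427
    Σ(formed) = 584 kJ
  ΔH_I = 1104 − 584 = +520 kJ
Reaction II:
  Bonds broken (reactants):
    C–H: 6 × 405 = 2430
    C–O: 2 × 365 = 730
    O=O: 3 × 488 = 1464
    Σ(broken) = 4624 kJ
  Bonds formed (products):
    C=O: 4 × 776 = 3104
    O–H: 6 × 472 = 2832
    Σ(formed) = 5936 kJ
  ΔH_II = 4624 − 5936 = −1312 kJ
ΔH_I − ΔH_II = +1832 kJ, so reaction II has the more negative ΔH; |ΔH_I − ΔH_II| = 1832 kJ.

Reaction II, by 1832 kJ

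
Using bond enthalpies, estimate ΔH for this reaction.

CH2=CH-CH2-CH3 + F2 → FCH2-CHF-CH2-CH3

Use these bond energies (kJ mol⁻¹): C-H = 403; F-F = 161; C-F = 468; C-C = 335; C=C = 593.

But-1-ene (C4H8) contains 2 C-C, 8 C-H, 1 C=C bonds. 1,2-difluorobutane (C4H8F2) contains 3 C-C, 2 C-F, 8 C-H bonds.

Bonds broken (reactants):
  C-C: 2 × 335 = 670
  C-H: 8 × 403 = 3224
  C=C: 1 × 593 = 593
  F-F: 1 × 161 = 161
  Σ(broken) = 4648 kJ
Bonds formed (products):
  C-C: 3 × 335 = 1005
  C-F: 2 × 468 = 936
  C-H: 8 × 403 = 3224
  Σ(formed) = 5165 kJ
ΔH = Σ(broken) − Σ(formed) = 4648 − 5165 = −517 kJ

ΔH ≈ −517 kJ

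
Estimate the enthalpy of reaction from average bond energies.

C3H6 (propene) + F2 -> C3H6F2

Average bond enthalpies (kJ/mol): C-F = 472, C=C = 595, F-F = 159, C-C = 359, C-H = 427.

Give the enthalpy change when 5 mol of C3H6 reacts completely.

ΔH = −2745 kJ

Bonds broken (reactants):
  C-C: 1 × 359 = 359
  C-H: 6 × 427 = 2562
  C=C: 1 × 595 = 595
  F-F: 1 × 159 = 159
  Σ(broken) = 3675 kJ
Bonds formed (products):
  C-C: 2 × 359 = 718
  C-F: 2 × 472 = 944
  C-H: 6 × 427 = 2562
  Σ(formed) = 4224 kJ
ΔH = Σ(broken) − Σ(formed) = 3675 − 4224 = −549 kJ
For 5× the reaction as written: 5 × (−549) = −2745 kJ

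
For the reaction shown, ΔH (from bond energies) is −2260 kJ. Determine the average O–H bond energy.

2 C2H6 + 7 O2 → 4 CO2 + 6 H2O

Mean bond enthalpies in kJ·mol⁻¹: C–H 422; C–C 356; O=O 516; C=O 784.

D(O–H) ≈ 448 kJ/mol

Let D be the O–H bond energy.
Σ(broken) = 2×356 + 12×422 + 7×516 = 9388
Σ(formed) = 8×784 + 12×D = 6272 + 12D
ΔH = Σ(broken) − Σ(formed) = (9388) − (6272 + 12D) = +3116 − 12D
Setting this equal to −2260 kJ gives 12D = 5376, so D = 448 kJ/mol.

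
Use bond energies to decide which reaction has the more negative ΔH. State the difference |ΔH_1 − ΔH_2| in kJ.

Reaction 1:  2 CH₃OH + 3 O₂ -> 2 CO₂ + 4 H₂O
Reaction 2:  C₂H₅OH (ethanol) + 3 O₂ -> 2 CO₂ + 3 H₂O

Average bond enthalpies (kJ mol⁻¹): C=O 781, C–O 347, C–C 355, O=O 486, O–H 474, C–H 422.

Reaction 1, by 60 kJ

Reaction 1:
  Bonds broken (reactants):
    C–H: 6 × 422 = 2532
    C–O: 2 × 347 = 694
    O–H: 2 × 474 = 948
    O=O: 3 × 486 = 1458
    Σ(broken) = 5632 kJ
  Bonds formed (products):
    C=O: 4 × 781 = 3124
    O–H: 8 × 474 = 3792
    Σ(formed) = 6916 kJ
  ΔH_1 = 5632 − 6916 = −1284 kJ
Reaction 2:
  Bonds broken (reactants):
    C–C: 1 × 355 = 355
    C–H: 5 × 422 = 2110
    C–O: 1 × 347 = 347
    O–H: 1 × 474 = 474
    O=O: 3 × 486 = 1458
    Σ(broken) = 4744 kJ
  Bonds formed (products):
    C=O: 4 × 781 = 3124
    O–H: 6 × 474 = 2844
    Σ(formed) = 5968 kJ
  ΔH_2 = 4744 − 5968 = −1224 kJ
ΔH_1 − ΔH_2 = −60 kJ, so reaction 1 has the more negative ΔH; |ΔH_1 − ΔH_2| = 60 kJ.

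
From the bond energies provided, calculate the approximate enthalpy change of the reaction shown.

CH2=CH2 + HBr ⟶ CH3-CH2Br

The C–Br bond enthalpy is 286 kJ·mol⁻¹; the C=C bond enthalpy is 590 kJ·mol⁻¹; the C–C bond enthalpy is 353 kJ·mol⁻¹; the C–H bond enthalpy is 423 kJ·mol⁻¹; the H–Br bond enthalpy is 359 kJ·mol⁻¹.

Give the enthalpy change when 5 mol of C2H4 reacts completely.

Bonds broken (reactants):
  C–H: 4 × 423 = 1692
  C=C: 1 × 590 = 590
  H–Br: 1 × 359 = 359
  Σ(broken) = 2641 kJ
Bonds formed (products):
  C–Br: 1 × 286 = 286
  C–C: 1 × 353 = 353
  C–H: 5 × 423 = 2115
  Σ(formed) = 2754 kJ
ΔH = Σ(broken) − Σ(formed) = 2641 − 2754 = −113 kJ
For 5× the reaction as written: 5 × (−113) = −565 kJ

ΔH = −565 kJ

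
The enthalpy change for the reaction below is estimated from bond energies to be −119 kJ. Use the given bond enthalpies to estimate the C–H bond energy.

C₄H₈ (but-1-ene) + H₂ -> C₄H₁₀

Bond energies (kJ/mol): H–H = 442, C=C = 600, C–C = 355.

D(C–H) ≈ 403 kJ/mol

Let D be the C–H bond energy.
Σ(broken) = 2×355 + 8×D + 1×600 + 1×442 = 1752 + 8D
Σ(formed) = 3×355 + 10×D = 1065 + 10D
ΔH = Σ(broken) − Σ(formed) = (1752 + 8D) − (1065 + 10D) = +687 − 2D
Setting this equal to −119 kJ gives 2D = 806, so D = 403 kJ/mol.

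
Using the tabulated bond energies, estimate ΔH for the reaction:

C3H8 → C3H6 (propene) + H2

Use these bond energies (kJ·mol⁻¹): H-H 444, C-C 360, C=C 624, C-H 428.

ΔH ≈ +148 kJ

Bonds broken (reactants):
  C-C: 2 × 360 = 720
  C-H: 8 × 428 = 3424
  Σ(broken) = 4144 kJ
Bonds formed (products):
  C-C: 1 × 360 = 360
  C-H: 6 × 428 = 2568
  C=C: 1 × 624 = 624
  H-H: 1 × 444 = 444
  Σ(formed) = 3996 kJ
ΔH = Σ(broken) − Σ(formed) = 4144 − 3996 = +148 kJ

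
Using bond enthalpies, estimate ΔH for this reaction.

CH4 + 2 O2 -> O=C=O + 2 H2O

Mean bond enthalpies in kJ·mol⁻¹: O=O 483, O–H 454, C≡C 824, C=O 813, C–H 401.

Bonds broken (reactants):
  C–H: 4 × 401 = 1604
  O=O: 2 × 483 = 966
  Σ(broken) = 2570 kJ
Bonds formed (products):
  C=O: 2 × 813 = 1626
  O–H: 4 × 454 = 1816
  Σ(formed) = 3442 kJ
ΔH = Σ(broken) − Σ(formed) = 2570 − 3442 = −872 kJ

ΔH ≈ −872 kJ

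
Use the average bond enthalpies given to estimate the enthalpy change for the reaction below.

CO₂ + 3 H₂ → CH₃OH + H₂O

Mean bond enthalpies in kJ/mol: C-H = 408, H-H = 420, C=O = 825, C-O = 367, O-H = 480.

ΔH ≈ −121 kJ

Bonds broken (reactants):
  C=O: 2 × 825 = 1650
  H-H: 3 × 420 = 1260
  Σ(broken) = 2910 kJ
Bonds formed (products):
  C-H: 3 × 408 = 1224
  C-O: 1 × 367 = 367
  O-H: 3 × 480 = 1440
  Σ(formed) = 3031 kJ
ΔH = Σ(broken) − Σ(formed) = 2910 − 3031 = −121 kJ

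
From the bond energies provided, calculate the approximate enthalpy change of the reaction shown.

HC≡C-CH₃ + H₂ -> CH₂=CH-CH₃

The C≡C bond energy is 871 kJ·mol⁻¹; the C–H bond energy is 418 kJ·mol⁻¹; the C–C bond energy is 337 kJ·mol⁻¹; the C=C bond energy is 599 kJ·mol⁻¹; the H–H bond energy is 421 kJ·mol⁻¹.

ΔH ≈ −143 kJ

Bonds broken (reactants):
  C≡C: 1 × 871 = 871
  C–C: 1 × 337 = 337
  C–H: 4 × 418 = 1672
  H–H: 1 × 421 = 421
  Σ(broken) = 3301 kJ
Bonds formed (products):
  C–C: 1 × 337 = 337
  C–H: 6 × 418 = 2508
  C=C: 1 × 599 = 599
  Σ(formed) = 3444 kJ
ΔH = Σ(broken) − Σ(formed) = 3301 − 3444 = −143 kJ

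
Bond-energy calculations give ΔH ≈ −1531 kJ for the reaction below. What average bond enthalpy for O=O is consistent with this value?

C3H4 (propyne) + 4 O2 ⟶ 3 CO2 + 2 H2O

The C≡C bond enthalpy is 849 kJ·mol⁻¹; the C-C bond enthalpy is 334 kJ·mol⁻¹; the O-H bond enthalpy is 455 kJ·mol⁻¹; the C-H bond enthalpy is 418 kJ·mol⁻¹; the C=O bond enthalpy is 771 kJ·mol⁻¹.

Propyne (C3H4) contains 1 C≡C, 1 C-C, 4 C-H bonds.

D(O=O) ≈ 515 kJ/mol

Let D be the O=O bond energy.
Σ(broken) = 1×849 + 1×334 + 4×418 + 4×D = 2855 + 4D
Σ(formed) = 6×771 + 4×455 = 6446
ΔH = Σ(broken) − Σ(formed) = (2855 + 4D) − (6446) = −3591 + 4D
Setting this equal to −1531 kJ gives 4D = 2060, so D = 515 kJ/mol.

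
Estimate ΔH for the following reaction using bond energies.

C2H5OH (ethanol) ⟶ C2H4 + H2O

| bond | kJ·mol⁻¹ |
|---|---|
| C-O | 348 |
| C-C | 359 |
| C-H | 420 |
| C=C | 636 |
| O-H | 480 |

ΔH ≈ +11 kJ

Bonds broken (reactants):
  C-C: 1 × 359 = 359
  C-H: 5 × 420 = 2100
  C-O: 1 × 348 = 348
  O-H: 1 × 480 = 480
  Σ(broken) = 3287 kJ
Bonds formed (products):
  C-H: 4 × 420 = 1680
  C=C: 1 × 636 = 636
  O-H: 2 × 480 = 960
  Σ(formed) = 3276 kJ
ΔH = Σ(broken) − Σ(formed) = 3287 − 3276 = +11 kJ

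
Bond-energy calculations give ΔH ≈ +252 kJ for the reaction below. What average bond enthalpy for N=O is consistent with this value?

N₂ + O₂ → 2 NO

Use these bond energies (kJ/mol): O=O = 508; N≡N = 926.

Let D be the N=O bond energy.
Σ(broken) = 1×926 + 1×508 = 1434
Σ(formed) = 2×D = 2D
ΔH = Σ(broken) − Σ(formed) = (1434) − (2D) = +1434 − 2D
Setting this equal to +252 kJ gives 2D = 1182, so D = 591 kJ/mol.

D(N=O) ≈ 591 kJ/mol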